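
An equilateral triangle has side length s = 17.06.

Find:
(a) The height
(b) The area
(a) The height splits the triangle into two 30-60-90 halves: h = s·√3/2 = 17.06·1.73205/2 ≈ 29.5488/2 ≈ 14.7744
(b) Area = (√3/4)·s² = (√3/4)·17.06² = (√3/4)·291.0436 ≈ 0.433013·291.0436 ≈ 126.026

Height = 14.77, Area = 126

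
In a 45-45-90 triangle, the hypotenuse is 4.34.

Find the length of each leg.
In a 45-45-90 triangle hypotenuse = leg·√2, so leg = hypotenuse/√2.
Leg = 4.34/√2 ≈ 4.34/1.41421 ≈ 3.06884

Each leg = 3.069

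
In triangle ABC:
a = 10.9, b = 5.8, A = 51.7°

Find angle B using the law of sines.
a/sin(A) = b/sin(B)  ⇒  sin(B) = b·sin(A)/a = 5.8·sin(51.7°)/10.9
sin(51.7°) ≈ 0.784776
sin(B) ≈ 5.8·0.784776/10.9 ≈ 4.5517/10.9 ≈ 0.417587
B = arcsin(0.417587) ≈ 24.6824°
(Since b ≤ a we need B ≤ A, so the obtuse alternative 180° − 24.6824° ≈ 155.318° is rejected.)

B = 24.68°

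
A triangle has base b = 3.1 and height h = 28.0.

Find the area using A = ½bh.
A = ½·b·h = ½·3.1·28.0 = ½·86.8 = 43.4

Area = 43.4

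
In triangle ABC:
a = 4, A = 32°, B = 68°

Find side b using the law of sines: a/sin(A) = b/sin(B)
a/sin(A) = b/sin(B)  ⇒  b = a·sin(B)/sin(A) = 4·sin(68°)/sin(32°)
sin(68°) ≈ 0.927184, sin(32°) ≈ 0.529919
b ≈ 4·0.927184/0.529919 ≈ 3.70874/0.529919 ≈ 6.99868

b = 6.999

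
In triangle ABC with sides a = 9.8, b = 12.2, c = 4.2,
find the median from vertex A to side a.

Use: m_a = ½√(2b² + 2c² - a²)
m_a = ½√(2·12.2² + 2·4.2² − 9.8²) = ½√(2·148.84 + 2·17.64 − 96.04) = ½√(297.68 + 35.28 − 96.04) = ½√236.92
√236.92 ≈ 15.3922, so m_a ≈ 7.6961

m_a = 7.696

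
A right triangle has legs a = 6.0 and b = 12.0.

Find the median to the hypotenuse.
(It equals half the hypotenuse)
Hypotenuse c = √(a² + b²) = √(36 + 144) = √180 ≈ 13.4164
Median to hypotenuse = c/2 ≈ 13.4164/2 ≈ 6.7082

Median = 6.708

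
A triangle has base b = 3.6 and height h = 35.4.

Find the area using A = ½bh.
A = ½·b·h = ½·3.6·35.4 = ½·127.44 = 63.72

Area = 63.72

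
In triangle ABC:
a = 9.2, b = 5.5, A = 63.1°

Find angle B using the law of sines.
a/sin(A) = b/sin(B)  ⇒  sin(B) = b·sin(A)/a = 5.5·sin(63.1°)/9.2
sin(63.1°) ≈ 0.891798
sin(B) ≈ 5.5·0.891798/9.2 ≈ 4.90489/9.2 ≈ 0.53314
B = arcsin(0.53314) ≈ 32.2178°
(Since b ≤ a we need B ≤ A, so the obtuse alternative 180° − 32.2178° ≈ 147.782° is rejected.)

B = 32.22°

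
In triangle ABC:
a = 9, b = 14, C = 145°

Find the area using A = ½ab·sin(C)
A = ½·a·b·sin(C) = ½·9·14·sin(145°)
sin(145°) ≈ 0.573576
A ≈ ½·126·0.573576 = 63·0.573576 ≈ 36.1353

Area = 36.14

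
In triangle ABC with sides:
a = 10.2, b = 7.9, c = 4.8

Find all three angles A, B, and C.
Law of cosines for each angle (a² = 104.04, b² = 62.41, c² = 23.04):
cos(A) = (b² + c² − a²)/(2bc) = (62.41 + 23.04 − 104.04)/(2·7.9·4.8) = -18.59/75.84 ≈ -0.245121  ⇒  A ≈ 104.189°
cos(B) = (a² + c² − b²)/(2ac) = (104.04 + 23.04 − 62.41)/(2·10.2·4.8) = 64.67/97.92 ≈ 0.660437  ⇒  B ≈ 48.6668°
cos(C) = (a² + b² − c²)/(2ab) = (104.04 + 62.41 − 23.04)/(2·10.2·7.9) = 143.41/161.16 ≈ 0.889861  ⇒  C ≈ 27.1442°
Check: A + B + C ≈ 180°

A = 104.2°, B = 48.67°, C = 27.14°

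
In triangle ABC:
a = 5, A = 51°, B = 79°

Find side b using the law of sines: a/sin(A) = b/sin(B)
a/sin(A) = b/sin(B)  ⇒  b = a·sin(B)/sin(A) = 5·sin(79°)/sin(51°)
sin(79°) ≈ 0.981627, sin(51°) ≈ 0.777146
b ≈ 5·0.981627/0.777146 ≈ 4.90814/0.777146 ≈ 6.31559

b = 6.316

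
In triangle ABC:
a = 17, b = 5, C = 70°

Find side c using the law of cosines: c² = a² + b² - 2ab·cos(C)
c² = 17² + 5² − 2·17·5·cos(70°)
cos(70°) ≈ 0.34202
c² ≈ 289 + 25 − 170·(0.34202) ≈ 314 − 58.1434 ≈ 255.857
c ≈ √255.857 ≈ 15.9955

c = 16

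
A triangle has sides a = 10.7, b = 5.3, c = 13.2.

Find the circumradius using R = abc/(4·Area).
First find the area with Heron's formula.
s = (10.7 + 5.3 + 13.2)/2 = 14.6
Area = √(s(s−a)(s−b)(s−c)) = √(14.6·3.9·9.3·1.4) ≈ √741.359 ≈ 27.2279
abc = 10.7·5.3·13.2 = 748.572
R = abc/(4·Area) ≈ 748.572/(4·27.2279) = 748.572/108.912 ≈ 6.87321

R = 6.873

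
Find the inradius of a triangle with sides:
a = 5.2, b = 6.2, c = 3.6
r = Area/s where s is the semi-perimeter.
s = (5.2 + 6.2 + 3.6)/2 = 15/2 = 7.5
Area = √(s(s−a)(s−b)(s−c)) = √(7.5·2.3·1.3·3.9) ≈ √87.4575 ≈ 9.35187
r ≈ 9.35187/7.5 ≈ 1.24692

r = 1.247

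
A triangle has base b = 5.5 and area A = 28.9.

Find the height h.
A = ½·b·h  ⇒  h = 2A/b = 2·28.9/5.5 = 57.8/5.5 ≈ 10.5091

h = 10.51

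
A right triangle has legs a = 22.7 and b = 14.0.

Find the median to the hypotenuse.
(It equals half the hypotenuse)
Hypotenuse c = √(a² + b²) = √(515.29 + 196) = √711.29 ≈ 26.67
Median to hypotenuse = c/2 ≈ 26.67/2 ≈ 13.335

Median = 13.34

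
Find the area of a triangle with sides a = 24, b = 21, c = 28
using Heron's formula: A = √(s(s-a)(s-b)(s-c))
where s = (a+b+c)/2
s = (24 + 21 + 28)/2 = 73/2 = 36.5
s − a = 12.5, s − b = 15.5, s − c = 8.5
s(s−a)(s−b)(s−c) = 36.5·12.5·15.5·8.5 = 60110.9375
Area = √60110.9375 ≈ 245.175

s = 36.5, Area = 245.2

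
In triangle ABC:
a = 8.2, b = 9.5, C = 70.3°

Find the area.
Two sides and the included angle (SAS): A = ½·a·b·sin(C) = ½·8.2·9.5·sin(70.3°)
sin(70.3°) ≈ 0.941471
A ≈ ½·77.9·0.941471 = 38.95·0.941471 ≈ 36.6703

Area = 36.67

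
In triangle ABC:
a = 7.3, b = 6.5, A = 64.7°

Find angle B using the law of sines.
a/sin(A) = b/sin(B)  ⇒  sin(B) = b·sin(A)/a = 6.5·sin(64.7°)/7.3
sin(64.7°) ≈ 0.904083
sin(B) ≈ 6.5·0.904083/7.3 ≈ 5.87654/7.3 ≈ 0.805005
B = arcsin(0.805005) ≈ 53.6107°
(Since b ≤ a we need B ≤ A, so the obtuse alternative 180° − 53.6107° ≈ 126.389° is rejected.)

B = 53.61°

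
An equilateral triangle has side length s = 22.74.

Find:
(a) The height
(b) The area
(a) The height splits the triangle into two 30-60-90 halves: h = s·√3/2 = 22.74·1.73205/2 ≈ 39.3868/2 ≈ 19.6934
(b) Area = (√3/4)·s² = (√3/4)·22.74² = (√3/4)·517.1076 ≈ 0.433013·517.1076 ≈ 223.914

Height = 19.69, Area = 223.9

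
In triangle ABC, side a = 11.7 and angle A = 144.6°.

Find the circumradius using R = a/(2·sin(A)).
R = a/(2·sin(A)) = 11.7/(2·sin(144.6°))
sin(144.6°) ≈ 0.579281
R ≈ 11.7/(2·0.579281) = 11.7/1.15856 ≈ 10.0987

R = 10.1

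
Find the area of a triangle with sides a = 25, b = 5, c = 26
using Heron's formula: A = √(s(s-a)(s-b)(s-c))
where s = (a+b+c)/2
s = (25 + 5 + 26)/2 = 56/2 = 28
s − a = 3, s − b = 23, s − c = 2
s(s−a)(s−b)(s−c) = 28·3·23·2 = 3864
Area = √3864 ≈ 62.1611

s = 28.0, Area = 62.16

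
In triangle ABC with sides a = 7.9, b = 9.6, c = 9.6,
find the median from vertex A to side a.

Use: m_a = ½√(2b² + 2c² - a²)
m_a = ½√(2·9.6² + 2·9.6² − 7.9²) = ½√(2·92.16 + 2·92.16 − 62.41) = ½√(184.32 + 184.32 − 62.41) = ½√306.23
√306.23 ≈ 17.4994, so m_a ≈ 8.74971

m_a = 8.75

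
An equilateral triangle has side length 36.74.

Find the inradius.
r = Area/s with s the semi-perimeter.
Area = (√3/4)·36.74² = (√3/4)·1349.8276 ≈ 0.433013·1349.8276 ≈ 584.492
s = 3·36.74/2 = 55.11
r ≈ 584.492/55.11 ≈ 10.6059
(Equivalently r = side/(2√3) = 36.74/3.4641 ≈ 10.6059.)

r = 10.61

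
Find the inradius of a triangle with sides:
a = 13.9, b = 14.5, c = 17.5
r = Area/s where s is the semi-perimeter.
s = (13.9 + 14.5 + 17.5)/2 = 45.9/2 = 22.95
Area = √(s(s−a)(s−b)(s−c)) = √(22.95·9.05·8.45·5.45) ≈ √9564.99 ≈ 97.8008
r ≈ 97.8008/22.95 ≈ 4.26147

r = 4.261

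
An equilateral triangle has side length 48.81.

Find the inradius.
r = Area/s with s the semi-perimeter.
Area = (√3/4)·48.81² = (√3/4)·2382.4161 ≈ 0.433013·2382.4161 ≈ 1031.62
s = 3·48.81/2 = 73.215
r ≈ 1031.62/73.215 ≈ 14.0902
(Equivalently r = side/(2√3) = 48.81/3.4641 ≈ 14.0902.)

r = 14.09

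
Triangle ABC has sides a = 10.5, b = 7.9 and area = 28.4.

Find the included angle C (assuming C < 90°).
Area = ½·a·b·sin(C)  ⇒  sin(C) = 2·Area/(a·b) = 2·28.4/(10.5·7.9) = 56.8/82.95 ≈ 0.68475
C = arcsin(0.68475) ≈ 43.2159° (taking the acute solution since C < 90°)

C = 43.22°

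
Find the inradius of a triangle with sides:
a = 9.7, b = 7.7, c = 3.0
r = Area/s where s is the semi-perimeter.
s = (9.7 + 7.7 + 3.0)/2 = 20.4/2 = 10.2
Area = √(s(s−a)(s−b)(s−c)) = √(10.2·0.5·2.5·7.2) ≈ √91.8 ≈ 9.58123
r ≈ 9.58123/10.2 ≈ 0.939336

r = 0.9393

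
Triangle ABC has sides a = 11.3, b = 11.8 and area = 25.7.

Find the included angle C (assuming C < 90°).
Area = ½·a·b·sin(C)  ⇒  sin(C) = 2·Area/(a·b) = 2·25.7/(11.3·11.8) = 51.4/133.34 ≈ 0.385481
C = arcsin(0.385481) ≈ 22.6736° (taking the acute solution since C < 90°)

C = 22.67°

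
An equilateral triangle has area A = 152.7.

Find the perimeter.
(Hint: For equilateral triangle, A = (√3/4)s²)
A = (√3/4)s²  ⇒  s² = 4A/√3 = 4·152.7/√3 = 610.8/1.73205 ≈ 352.646
s ≈ √352.646 ≈ 18.7789
Perimeter = 3s ≈ 3·18.7789 ≈ 56.3366

Perimeter = 56.34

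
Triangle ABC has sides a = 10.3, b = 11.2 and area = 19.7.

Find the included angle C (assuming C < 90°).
Area = ½·a·b·sin(C)  ⇒  sin(C) = 2·Area/(a·b) = 2·19.7/(10.3·11.2) = 39.4/115.36 ≈ 0.34154
C = arcsin(0.34154) ≈ 19.9707° (taking the acute solution since C < 90°)

C = 19.97°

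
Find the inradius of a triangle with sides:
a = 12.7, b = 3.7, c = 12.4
r = Area/s where s is the semi-perimeter.
s = (12.7 + 3.7 + 12.4)/2 = 28.8/2 = 14.4
Area = √(s(s−a)(s−b)(s−c)) = √(14.4·1.7·10.7·2) ≈ √523.872 ≈ 22.8883
r ≈ 22.8883/14.4 ≈ 1.58946

r = 1.589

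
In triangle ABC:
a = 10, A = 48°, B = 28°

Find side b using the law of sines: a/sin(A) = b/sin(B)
a/sin(A) = b/sin(B)  ⇒  b = a·sin(B)/sin(A) = 10·sin(28°)/sin(48°)
sin(28°) ≈ 0.469472, sin(48°) ≈ 0.743145
b ≈ 10·0.469472/0.743145 ≈ 4.69472/0.743145 ≈ 6.31736

b = 6.317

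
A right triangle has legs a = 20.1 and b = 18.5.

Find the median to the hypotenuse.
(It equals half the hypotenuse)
Hypotenuse c = √(a² + b²) = √(404.01 + 342.25) = √746.26 ≈ 27.3178
Median to hypotenuse = c/2 ≈ 27.3178/2 ≈ 13.6589

Median = 13.66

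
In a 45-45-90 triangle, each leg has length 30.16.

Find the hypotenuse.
In a 45-45-90 triangle the sides are in ratio 1 : 1 : √2, so hypotenuse = leg·√2.
Hypotenuse = 30.16·√2 ≈ 30.16·1.41421 ≈ 42.6527

Hypotenuse = 30.16√2 = 42.65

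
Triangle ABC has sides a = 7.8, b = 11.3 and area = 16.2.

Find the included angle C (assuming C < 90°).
Area = ½·a·b·sin(C)  ⇒  sin(C) = 2·Area/(a·b) = 2·16.2/(7.8·11.3) = 32.4/88.14 ≈ 0.367597
C = arcsin(0.367597) ≈ 21.5675° (taking the acute solution since C < 90°)

C = 21.57°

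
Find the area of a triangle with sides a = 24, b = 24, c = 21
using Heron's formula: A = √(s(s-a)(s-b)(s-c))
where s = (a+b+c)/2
s = (24 + 24 + 21)/2 = 69/2 = 34.5
s − a = 10.5, s − b = 10.5, s − c = 13.5
s(s−a)(s−b)(s−c) = 34.5·10.5·10.5·13.5 = 51348.9375
Area = √51348.9375 ≈ 226.603

s = 34.5, Area = 226.6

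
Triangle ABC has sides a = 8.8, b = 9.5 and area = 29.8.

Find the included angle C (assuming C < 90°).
Area = ½·a·b·sin(C)  ⇒  sin(C) = 2·Area/(a·b) = 2·29.8/(8.8·9.5) = 59.6/83.6 ≈ 0.712919
C = arcsin(0.712919) ≈ 45.4729° (taking the acute solution since C < 90°)

C = 45.47°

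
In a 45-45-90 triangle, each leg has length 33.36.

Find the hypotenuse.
In a 45-45-90 triangle the sides are in ratio 1 : 1 : √2, so hypotenuse = leg·√2.
Hypotenuse = 33.36·√2 ≈ 33.36·1.41421 ≈ 47.1782

Hypotenuse = 33.36√2 = 47.18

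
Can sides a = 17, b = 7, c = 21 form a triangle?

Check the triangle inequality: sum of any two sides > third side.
a + b vs c: 17 + 7 = 24 > 21  ✓
a + c vs b: 17 + 21 = 38 > 7  ✓
b + c vs a: 7 + 21 = 28 > 17  ✓

Yes, triangle inequality satisfied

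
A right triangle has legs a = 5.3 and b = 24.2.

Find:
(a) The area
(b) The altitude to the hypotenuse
(a) The legs are perpendicular, so Area = ½·a·b = ½·5.3·24.2 = ½·128.26 = 64.13
(b) Hypotenuse c = √(a² + b²) = √(28.09 + 585.64) = √613.73 ≈ 24.7736
    Area = ½·c·h_c  ⇒  h_c = 2·Area/c = 128.26/24.7736 ≈ 5.17729

Area = 64.13, h_c = 5.177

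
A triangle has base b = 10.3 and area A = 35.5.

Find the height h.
A = ½·b·h  ⇒  h = 2A/b = 2·35.5/10.3 = 71/10.3 ≈ 6.8932

h = 6.893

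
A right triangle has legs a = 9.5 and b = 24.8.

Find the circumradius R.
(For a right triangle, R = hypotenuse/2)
Hypotenuse c = √(a² + b²) = √(90.25 + 615.04) = √705.29 ≈ 26.5573
R = c/2 ≈ 26.5573/2 ≈ 13.2786

R = 13.28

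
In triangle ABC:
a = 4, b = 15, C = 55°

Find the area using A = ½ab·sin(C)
A = ½·a·b·sin(C) = ½·4·15·sin(55°)
sin(55°) ≈ 0.819152
A ≈ ½·60·0.819152 = 30·0.819152 ≈ 24.5746

Area = 24.57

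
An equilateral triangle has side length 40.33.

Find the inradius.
r = Area/s with s the semi-perimeter.
Area = (√3/4)·40.33² = (√3/4)·1626.5089 ≈ 0.433013·1626.5089 ≈ 704.299
s = 3·40.33/2 = 60.495
r ≈ 704.299/60.495 ≈ 11.6423
(Equivalently r = side/(2√3) = 40.33/3.4641 ≈ 11.6423.)

r = 11.64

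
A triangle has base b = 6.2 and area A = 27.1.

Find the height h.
A = ½·b·h  ⇒  h = 2A/b = 2·27.1/6.2 = 54.2/6.2 ≈ 8.74194

h = 8.742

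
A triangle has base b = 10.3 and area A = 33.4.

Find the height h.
A = ½·b·h  ⇒  h = 2A/b = 2·33.4/10.3 = 66.8/10.3 ≈ 6.48544

h = 6.485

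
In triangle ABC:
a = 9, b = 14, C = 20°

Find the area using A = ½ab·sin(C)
A = ½·a·b·sin(C) = ½·9·14·sin(20°)
sin(20°) ≈ 0.34202
A ≈ ½·126·0.34202 = 63·0.34202 ≈ 21.5473

Area = 21.55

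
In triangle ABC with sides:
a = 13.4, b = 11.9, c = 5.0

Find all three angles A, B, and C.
Law of cosines for each angle (a² = 179.56, b² = 141.61, c² = 25):
cos(A) = (b² + c² − a²)/(2bc) = (141.61 + 25 − 179.56)/(2·11.9·5.0) = -12.95/119 ≈ -0.108824  ⇒  A ≈ 96.2475°
cos(B) = (a² + c² − b²)/(2ac) = (179.56 + 25 − 141.61)/(2·13.4·5.0) = 62.95/134 ≈ 0.469776  ⇒  B ≈ 61.9802°
cos(C) = (a² + b² − c²)/(2ab) = (179.56 + 141.61 − 25)/(2·13.4·11.9) = 296.17/318.92 ≈ 0.928665  ⇒  C ≈ 21.7723°
Check: A + B + C ≈ 180°

A = 96.25°, B = 61.98°, C = 21.77°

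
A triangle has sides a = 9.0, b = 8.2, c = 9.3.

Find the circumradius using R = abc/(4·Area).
First find the area with Heron's formula.
s = (9.0 + 8.2 + 9.3)/2 = 13.25
Area = √(s(s−a)(s−b)(s−c)) = √(13.25·4.25·5.05·3.95) ≈ √1123.29 ≈ 33.5156
abc = 9.0·8.2·9.3 = 686.34
R = abc/(4·Area) ≈ 686.34/(4·33.5156) = 686.34/134.062 ≈ 5.11956

R = 5.12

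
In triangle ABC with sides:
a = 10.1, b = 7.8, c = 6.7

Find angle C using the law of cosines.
c² = a² + b² − 2ab·cos(C)  ⇒  cos(C) = (a² + b² − c²)/(2ab)
cos(C) = (10.1² + 7.8² − 6.7²)/(2·10.1·7.8) = (102.01 + 60.84 − 44.89)/157.56 = 117.96/157.56 ≈ 0.748667
C = arccos(0.748667) ≈ 41.5249°

C = 41.52°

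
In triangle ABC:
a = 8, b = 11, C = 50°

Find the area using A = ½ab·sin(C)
A = ½·a·b·sin(C) = ½·8·11·sin(50°)
sin(50°) ≈ 0.766044
A ≈ ½·88·0.766044 = 44·0.766044 ≈ 33.706

Area = 33.71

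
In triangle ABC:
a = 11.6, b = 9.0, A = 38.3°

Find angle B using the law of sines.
a/sin(A) = b/sin(B)  ⇒  sin(B) = b·sin(A)/a = 9.0·sin(38.3°)/11.6
sin(38.3°) ≈ 0.619779
sin(B) ≈ 9.0·0.619779/11.6 ≈ 5.57801/11.6 ≈ 0.480863
B = arcsin(0.480863) ≈ 28.7418°
(Since b ≤ a we need B ≤ A, so the obtuse alternative 180° − 28.7418° ≈ 151.258° is rejected.)

B = 28.74°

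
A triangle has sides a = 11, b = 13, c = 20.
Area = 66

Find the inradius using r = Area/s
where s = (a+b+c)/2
s = (11 + 13 + 20)/2 = 44/2 = 22
r = Area/s = 66/22 ≈ 3

r = 3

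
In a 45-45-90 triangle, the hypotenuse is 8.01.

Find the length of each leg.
In a 45-45-90 triangle hypotenuse = leg·√2, so leg = hypotenuse/√2.
Leg = 8.01/√2 ≈ 8.01/1.41421 ≈ 5.66393

Each leg = 5.664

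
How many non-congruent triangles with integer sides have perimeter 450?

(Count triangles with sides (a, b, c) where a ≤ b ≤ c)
Let a ≤ b ≤ c with a + b + c = 450. The only binding inequality is a + b > c, i.e. 450 − c > c, so c < 450/2; and c ≥ 450/3 since c is the largest side.
So 150 ≤ c ≤ 224. For each c, b runs from ⌈(450 − c)/2⌉ up to c (then a = 450 − b − c satisfies 1 ≤ a ≤ b automatically), giving c − ⌈(450 − c)/2⌉ + 1 choices.
Summing over c: 1 + 2 + 4 + 5 + … + 110 + 112  (75 terms, c = 150, …, 224) = 4219
Check (closed form: nearest integer to p²/48 for even p, (p+3)²/48 for odd p): 450²/48 = 202500/48 ≈ 4218.75 → 4219

4219 triangles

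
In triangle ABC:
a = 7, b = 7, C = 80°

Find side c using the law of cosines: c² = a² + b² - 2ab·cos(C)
c² = 7² + 7² − 2·7·7·cos(80°)
cos(80°) ≈ 0.173648
c² ≈ 49 + 49 − 98·(0.173648) ≈ 98 − 17.0175 ≈ 80.9825
c ≈ √80.9825 ≈ 8.99903

c = 8.999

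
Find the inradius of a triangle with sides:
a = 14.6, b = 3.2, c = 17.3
r = Area/s where s is the semi-perimeter.
s = (14.6 + 3.2 + 17.3)/2 = 35.1/2 = 17.55
Area = √(s(s−a)(s−b)(s−c)) = √(17.55·2.95·14.35·0.25) ≈ √185.734 ≈ 13.6284
r ≈ 13.6284/17.55 ≈ 0.776548

r = 0.7765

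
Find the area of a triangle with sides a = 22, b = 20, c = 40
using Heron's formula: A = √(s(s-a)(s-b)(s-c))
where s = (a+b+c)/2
s = (22 + 20 + 40)/2 = 82/2 = 41
s − a = 19, s − b = 21, s − c = 1
s(s−a)(s−b)(s−c) = 41·19·21·1 = 16359
Area = √16359 ≈ 127.902

s = 41.0, Area = 127.9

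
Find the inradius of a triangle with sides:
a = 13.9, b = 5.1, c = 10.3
r = Area/s where s is the semi-perimeter.
s = (13.9 + 5.1 + 10.3)/2 = 29.3/2 = 14.65
Area = √(s(s−a)(s−b)(s−c)) = √(14.65·0.75·9.55·4.35) ≈ √456.448 ≈ 21.3646
r ≈ 21.3646/14.65 ≈ 1.45834

r = 1.458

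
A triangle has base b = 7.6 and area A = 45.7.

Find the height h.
A = ½·b·h  ⇒  h = 2A/b = 2·45.7/7.6 = 91.4/7.6 ≈ 12.0263

h = 12.03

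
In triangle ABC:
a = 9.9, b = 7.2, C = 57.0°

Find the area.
Two sides and the included angle (SAS): A = ½·a·b·sin(C) = ½·9.9·7.2·sin(57.0°)
sin(57.0°) ≈ 0.838671
A ≈ ½·71.28·0.838671 = 35.64·0.838671 ≈ 29.8902

Area = 29.89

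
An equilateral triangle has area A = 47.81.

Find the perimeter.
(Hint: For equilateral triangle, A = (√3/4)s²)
A = (√3/4)s²  ⇒  s² = 4A/√3 = 4·47.81/√3 = 191.24/1.73205 ≈ 110.412
s ≈ √110.412 ≈ 10.5077
Perimeter = 3s ≈ 3·10.5077 ≈ 31.5232

Perimeter = 31.52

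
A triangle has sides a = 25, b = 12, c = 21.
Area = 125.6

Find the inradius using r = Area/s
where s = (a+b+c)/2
s = (25 + 12 + 21)/2 = 58/2 = 29
r = Area/s = 125.6/29 ≈ 4.33103

r = 4.331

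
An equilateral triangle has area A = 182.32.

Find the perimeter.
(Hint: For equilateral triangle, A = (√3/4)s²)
A = (√3/4)s²  ⇒  s² = 4A/√3 = 4·182.32/√3 = 729.28/1.73205 ≈ 421.05
s ≈ √421.05 ≈ 20.5195
Perimeter = 3s ≈ 3·20.5195 ≈ 61.5585

Perimeter = 61.56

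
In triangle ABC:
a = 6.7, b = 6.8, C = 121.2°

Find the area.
Two sides and the included angle (SAS): A = ½·a·b·sin(C) = ½·6.7·6.8·sin(121.2°)
sin(121.2°) ≈ 0.855364
A ≈ ½·45.56·0.855364 = 22.78·0.855364 ≈ 19.4852

Area = 19.49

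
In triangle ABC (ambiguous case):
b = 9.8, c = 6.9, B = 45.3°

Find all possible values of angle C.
b/sin(B) = c/sin(C)  ⇒  sin(C) = c·sin(B)/b = 6.9·sin(45.3°)/9.8
sin(45.3°) ≈ 0.710799
sin(C) ≈ 6.9·0.710799/9.8 ≈ 4.90452/9.8 ≈ 0.500461
Candidate 1: C₁ = arcsin(0.500461) ≈ 30.0305°  →  A = 180° − 45.3° − 30.0305° ≈ 104.67° > 0, valid
Candidate 2: C₂ = 180° − C₁ ≈ 149.97°  →  A = 180° − 45.3° − 149.97° ≈ -15.2695° ≤ 0, not a valid triangle

C = 30.03° (one solution)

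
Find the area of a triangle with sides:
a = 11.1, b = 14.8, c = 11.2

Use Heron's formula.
s = (11.1 + 14.8 + 11.2)/2 = 37.1/2 = 18.55
s − a = 7.45, s − b = 3.75, s − c = 7.35
s(s−a)(s−b)(s−c) = 18.55·7.45·3.75·7.35 ≈ 3809.07
Area = √3809.07 ≈ 61.7177

Area = 61.72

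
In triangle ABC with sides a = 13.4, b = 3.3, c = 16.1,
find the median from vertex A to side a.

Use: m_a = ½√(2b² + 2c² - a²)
m_a = ½√(2·3.3² + 2·16.1² − 13.4²) = ½√(2·10.89 + 2·259.21 − 179.56) = ½√(21.78 + 518.42 − 179.56) = ½√360.64
√360.64 ≈ 18.9905, so m_a ≈ 9.49526

m_a = 9.495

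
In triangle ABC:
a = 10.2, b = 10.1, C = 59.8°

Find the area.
Two sides and the included angle (SAS): A = ½·a·b·sin(C) = ½·10.2·10.1·sin(59.8°)
sin(59.8°) ≈ 0.864275
A ≈ ½·103.02·0.864275 = 51.51·0.864275 ≈ 44.5188

Area = 44.52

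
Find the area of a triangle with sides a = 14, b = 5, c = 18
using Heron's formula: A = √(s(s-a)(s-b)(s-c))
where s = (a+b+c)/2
s = (14 + 5 + 18)/2 = 37/2 = 18.5
s − a = 4.5, s − b = 13.5, s − c = 0.5
s(s−a)(s−b)(s−c) = 18.5·4.5·13.5·0.5 = 561.9375
Area = √561.9375 ≈ 23.7052

s = 18.5, Area = 23.71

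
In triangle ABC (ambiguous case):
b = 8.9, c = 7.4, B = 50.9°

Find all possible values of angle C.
b/sin(B) = c/sin(C)  ⇒  sin(C) = c·sin(B)/b = 7.4·sin(50.9°)/8.9
sin(50.9°) ≈ 0.776046
sin(C) ≈ 7.4·0.776046/8.9 ≈ 5.74274/8.9 ≈ 0.645252
Candidate 1: C₁ = arcsin(0.645252) ≈ 40.1846°  →  A = 180° − 50.9° − 40.1846° ≈ 88.9154° > 0, valid
Candidate 2: C₂ = 180° − C₁ ≈ 139.815°  →  A = 180° − 50.9° − 139.815° ≈ -10.7154° ≤ 0, not a valid triangle

C = 40.18° (one solution)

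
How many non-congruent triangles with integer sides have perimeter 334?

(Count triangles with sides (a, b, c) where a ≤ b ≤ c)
Let a ≤ b ≤ c with a + b + c = 334. The only binding inequality is a + b > c, i.e. 334 − c > c, so c < 334/2; and c ≥ 334/3 since c is the largest side.
So 112 ≤ c ≤ 166. For each c, b runs from ⌈(334 − c)/2⌉ up to c (then a = 334 − b − c satisfies 1 ≤ a ≤ b automatically), giving c − ⌈(334 − c)/2⌉ + 1 choices.
Summing over c: 2 + 3 + 5 + 6 + … + 81 + 83  (55 terms, c = 112, …, 166) = 2324
Check (closed form: nearest integer to p²/48 for even p, (p+3)²/48 for odd p): 334²/48 = 111556/48 ≈ 2324.08 → 2324

2324 triangles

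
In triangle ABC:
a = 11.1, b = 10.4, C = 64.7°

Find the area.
Two sides and the included angle (SAS): A = ½·a·b·sin(C) = ½·11.1·10.4·sin(64.7°)
sin(64.7°) ≈ 0.904083
A ≈ ½·115.44·0.904083 = 57.72·0.904083 ≈ 52.1836

Area = 52.18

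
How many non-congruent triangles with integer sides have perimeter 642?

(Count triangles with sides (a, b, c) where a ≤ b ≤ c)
Let a ≤ b ≤ c with a + b + c = 642. The only binding inequality is a + b > c, i.e. 642 − c > c, so c < 642/2; and c ≥ 642/3 since c is the largest side.
So 214 ≤ c ≤ 320. For each c, b runs from ⌈(642 − c)/2⌉ up to c (then a = 642 − b − c satisfies 1 ≤ a ≤ b automatically), giving c − ⌈(642 − c)/2⌉ + 1 choices.
Summing over c: 1 + 2 + 4 + 5 + … + 158 + 160  (107 terms, c = 214, …, 320) = 8587
Check (closed form: nearest integer to p²/48 for even p, (p+3)²/48 for odd p): 642²/48 = 412164/48 ≈ 8586.75 → 8587

8587 triangles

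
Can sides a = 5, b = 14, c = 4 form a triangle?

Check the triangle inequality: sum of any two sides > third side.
a + b vs c: 5 + 14 = 19 > 4  ✓
a + c vs b: 5 + 4 = 9 ≤ 14  ✗
b + c vs a: 14 + 4 = 18 > 5  ✓

No: 5 + 4 = 9 is not > 14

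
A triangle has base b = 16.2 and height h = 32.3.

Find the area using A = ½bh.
A = ½·b·h = ½·16.2·32.3 = ½·523.26 = 261.63

Area = 261.63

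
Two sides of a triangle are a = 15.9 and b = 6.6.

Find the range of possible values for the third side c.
Triangle inequality: |a − b| < c < a + b
|a − b| = |15.9 − 6.6| = 9.3
a + b = 15.9 + 6.6 = 22.5

9.3 < c < 22.5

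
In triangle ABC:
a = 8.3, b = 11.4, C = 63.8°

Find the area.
Two sides and the included angle (SAS): A = ½·a·b·sin(C) = ½·8.3·11.4·sin(63.8°)
sin(63.8°) ≈ 0.897258
A ≈ ½·94.62·0.897258 = 47.31·0.897258 ≈ 42.4493

Area = 42.45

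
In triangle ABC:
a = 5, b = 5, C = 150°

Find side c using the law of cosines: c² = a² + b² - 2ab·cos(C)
c² = 5² + 5² − 2·5·5·cos(150°)
cos(150°) ≈ -0.866025
c² ≈ 25 + 25 − 50·(-0.866025) ≈ 50 + 43.3013 ≈ 93.3013
c ≈ √93.3013 ≈ 9.65926

c = 9.659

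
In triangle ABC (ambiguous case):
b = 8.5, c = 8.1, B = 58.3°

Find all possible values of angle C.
b/sin(B) = c/sin(C)  ⇒  sin(C) = c·sin(B)/b = 8.1·sin(58.3°)/8.5
sin(58.3°) ≈ 0.850811
sin(C) ≈ 8.1·0.850811/8.5 ≈ 6.89157/8.5 ≈ 0.810773
Candidate 1: C₁ = arcsin(0.810773) ≈ 54.1715°  →  A = 180° − 58.3° − 54.1715° ≈ 67.5285° > 0, valid
Candidate 2: C₂ = 180° − C₁ ≈ 125.828°  →  A = 180° − 58.3° − 125.828° ≈ -4.1285° ≤ 0, not a valid triangle

C = 54.17° (one solution)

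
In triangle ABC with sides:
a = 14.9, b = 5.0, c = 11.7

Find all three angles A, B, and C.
Law of cosines for each angle (a² = 222.01, b² = 25, c² = 136.89):
cos(A) = (b² + c² − a²)/(2bc) = (25 + 136.89 − 222.01)/(2·5.0·11.7) = -60.12/117 ≈ -0.513846  ⇒  A ≈ 120.92°
cos(B) = (a² + c² − b²)/(2ac) = (222.01 + 136.89 − 25)/(2·14.9·11.7) = 333.9/348.66 ≈ 0.957666  ⇒  B ≈ 16.7311°
cos(C) = (a² + b² − c²)/(2ab) = (222.01 + 25 − 136.89)/(2·14.9·5.0) = 110.12/149 ≈ 0.73906  ⇒  C ≈ 42.3486°
Check: A + B + C ≈ 180°

A = 120.9°, B = 16.73°, C = 42.35°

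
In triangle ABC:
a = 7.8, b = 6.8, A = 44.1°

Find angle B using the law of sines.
a/sin(A) = b/sin(B)  ⇒  sin(B) = b·sin(A)/a = 6.8·sin(44.1°)/7.8
sin(44.1°) ≈ 0.695913
sin(B) ≈ 6.8·0.695913/7.8 ≈ 4.73221/7.8 ≈ 0.606693
B = arcsin(0.606693) ≈ 37.3508°
(Since b ≤ a we need B ≤ A, so the obtuse alternative 180° − 37.3508° ≈ 142.649° is rejected.)

B = 37.35°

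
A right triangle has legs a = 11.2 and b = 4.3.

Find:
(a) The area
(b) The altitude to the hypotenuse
(a) The legs are perpendicular, so Area = ½·a·b = ½·11.2·4.3 = ½·48.16 = 24.08
(b) Hypotenuse c = √(a² + b²) = √(125.44 + 18.49) = √143.93 ≈ 11.9971
    Area = ½·c·h_c  ⇒  h_c = 2·Area/c = 48.16/11.9971 ≈ 4.01431

Area = 24.08, h_c = 4.014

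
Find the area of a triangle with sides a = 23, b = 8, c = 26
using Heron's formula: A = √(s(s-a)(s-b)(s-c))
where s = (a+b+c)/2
s = (23 + 8 + 26)/2 = 57/2 = 28.5
s − a = 5.5, s − b = 20.5, s − c = 2.5
s(s−a)(s−b)(s−c) = 28.5·5.5·20.5·2.5 = 8033.4375
Area = √8033.4375 ≈ 89.6294

s = 28.5, Area = 89.63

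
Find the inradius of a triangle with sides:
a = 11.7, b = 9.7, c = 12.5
r = Area/s where s is the semi-perimeter.
s = (11.7 + 9.7 + 12.5)/2 = 33.9/2 = 16.95
Area = √(s(s−a)(s−b)(s−c)) = √(16.95·5.25·7.25·4.45) ≈ √2870.96 ≈ 53.5813
r ≈ 53.5813/16.95 ≈ 3.16114

r = 3.161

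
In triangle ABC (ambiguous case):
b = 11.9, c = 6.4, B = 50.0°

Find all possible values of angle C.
b/sin(B) = c/sin(C)  ⇒  sin(C) = c·sin(B)/b = 6.4·sin(50.0°)/11.9
sin(50.0°) ≈ 0.766044
sin(C) ≈ 6.4·0.766044/11.9 ≈ 4.90268/11.9 ≈ 0.41199
Candidate 1: C₁ = arcsin(0.41199) ≈ 24.3299°  →  A = 180° − 50.0° − 24.3299° ≈ 105.67° > 0, valid
Candidate 2: C₂ = 180° − C₁ ≈ 155.67°  →  A = 180° − 50.0° − 155.67° ≈ -25.6701° ≤ 0, not a valid triangle

C = 24.33° (one solution)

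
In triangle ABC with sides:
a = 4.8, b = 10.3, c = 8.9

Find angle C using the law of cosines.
c² = a² + b² − 2ab·cos(C)  ⇒  cos(C) = (a² + b² − c²)/(2ab)
cos(C) = (4.8² + 10.3² − 8.9²)/(2·4.8·10.3) = (23.04 + 106.09 − 79.21)/98.88 = 49.92/98.88 ≈ 0.504854
C = arccos(0.504854) ≈ 59.6783°

C = 59.68°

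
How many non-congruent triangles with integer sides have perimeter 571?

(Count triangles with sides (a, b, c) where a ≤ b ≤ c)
Let a ≤ b ≤ c with a + b + c = 571. The only binding inequality is a + b > c, i.e. 571 − c > c, so c < 571/2; and c ≥ 571/3 since c is the largest side.
So 191 ≤ c ≤ 285. For each c, b runs from ⌈(571 − c)/2⌉ up to c (then a = 571 − b − c satisfies 1 ≤ a ≤ b automatically), giving c − ⌈(571 − c)/2⌉ + 1 choices.
Summing over c: 2 + 3 + 5 + 6 + … + 141 + 143  (95 terms, c = 191, …, 285) = 6864
Check (closed form: nearest integer to p²/48 for even p, (p+3)²/48 for odd p): (571+3)²/48 = 574²/48 = 329476/48 ≈ 6864.08 → 6864

6864 triangles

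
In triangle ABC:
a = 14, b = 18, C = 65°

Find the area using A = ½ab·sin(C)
A = ½·a·b·sin(C) = ½·14·18·sin(65°)
sin(65°) ≈ 0.906308
A ≈ ½·252·0.906308 = 126·0.906308 ≈ 114.195

Area = 114.2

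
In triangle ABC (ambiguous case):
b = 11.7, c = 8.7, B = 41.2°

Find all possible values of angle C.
b/sin(B) = c/sin(C)  ⇒  sin(C) = c·sin(B)/b = 8.7·sin(41.2°)/11.7
sin(41.2°) ≈ 0.658689
sin(C) ≈ 8.7·0.658689/11.7 ≈ 5.7306/11.7 ≈ 0.489795
Candidate 1: C₁ = arcsin(0.489795) ≈ 29.3271°  →  A = 180° − 41.2° − 29.3271° ≈ 109.473° > 0, valid
Candidate 2: C₂ = 180° − C₁ ≈ 150.673°  →  A = 180° − 41.2° − 150.673° ≈ -11.8729° ≤ 0, not a valid triangle

C = 29.33° (one solution)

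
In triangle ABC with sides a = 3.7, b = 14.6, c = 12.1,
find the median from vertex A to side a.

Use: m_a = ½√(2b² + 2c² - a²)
m_a = ½√(2·14.6² + 2·12.1² − 3.7²) = ½√(2·213.16 + 2·146.41 − 13.69) = ½√(426.32 + 292.82 − 13.69) = ½√705.45
√705.45 ≈ 26.5603, so m_a ≈ 13.2802

m_a = 13.28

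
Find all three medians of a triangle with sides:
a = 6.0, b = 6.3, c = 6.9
Median formula: m_a = ½√(2b² + 2c² − a²) (and cyclically). a² = 36, b² = 39.69, c² = 47.61.
m_a = ½√(2·39.69 + 2·47.61 − 36) = ½√138.6 ≈ ½·11.7729 ≈ 5.88643
m_b = ½√(2·36 + 2·47.61 − 39.69) = ½√127.53 ≈ ½·11.2929 ≈ 5.64646
m_c = ½√(2·36 + 2·39.69 − 47.61) = ½√103.77 ≈ ½·10.1868 ≈ 5.09338

m_a = 5.886, m_b = 5.646, m_c = 5.093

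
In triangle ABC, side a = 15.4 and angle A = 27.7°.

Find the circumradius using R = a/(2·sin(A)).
R = a/(2·sin(A)) = 15.4/(2·sin(27.7°))
sin(27.7°) ≈ 0.464842
R ≈ 15.4/(2·0.464842) = 15.4/0.929684 ≈ 16.5648

R = 16.56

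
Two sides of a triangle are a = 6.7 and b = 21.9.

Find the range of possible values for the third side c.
Triangle inequality: |a − b| < c < a + b
|a − b| = |6.7 − 21.9| = 15.2
a + b = 6.7 + 21.9 = 28.6

15.2 < c < 28.6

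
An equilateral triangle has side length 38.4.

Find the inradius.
r = Area/s with s the semi-perimeter.
Area = (√3/4)·38.4² = (√3/4)·1474.56 ≈ 0.433013·1474.56 ≈ 638.503
s = 3·38.4/2 = 57.6
r ≈ 638.503/57.6 ≈ 11.0851
(Equivalently r = side/(2√3) = 38.4/3.4641 ≈ 11.0851.)

r = 11.09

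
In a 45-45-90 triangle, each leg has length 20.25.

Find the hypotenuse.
In a 45-45-90 triangle the sides are in ratio 1 : 1 : √2, so hypotenuse = leg·√2.
Hypotenuse = 20.25·√2 ≈ 20.25·1.41421 ≈ 28.6378

Hypotenuse = 20.25√2 = 28.64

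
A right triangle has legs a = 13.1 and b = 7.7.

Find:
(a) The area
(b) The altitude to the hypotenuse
(a) The legs are perpendicular, so Area = ½·a·b = ½·13.1·7.7 = ½·100.87 = 50.435
(b) Hypotenuse c = √(a² + b²) = √(171.61 + 59.29) = √230.9 ≈ 15.1954
    Area = ½·c·h_c  ⇒  h_c = 2·Area/c = 100.87/15.1954 ≈ 6.6382

Area = 50.435, h_c = 6.638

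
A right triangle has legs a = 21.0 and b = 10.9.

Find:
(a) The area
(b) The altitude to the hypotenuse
(a) The legs are perpendicular, so Area = ½·a·b = ½·21.0·10.9 = ½·228.9 = 114.45
(b) Hypotenuse c = √(a² + b²) = √(441 + 118.81) = √559.81 ≈ 23.6603
    Area = ½·c·h_c  ⇒  h_c = 2·Area/c = 228.9/23.6603 ≈ 9.67443

Area = 114.45, h_c = 9.674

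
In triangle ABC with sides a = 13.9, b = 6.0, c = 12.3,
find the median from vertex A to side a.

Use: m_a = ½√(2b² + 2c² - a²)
m_a = ½√(2·6.0² + 2·12.3² − 13.9²) = ½√(2·36 + 2·151.29 − 193.21) = ½√(72 + 302.58 − 193.21) = ½√181.37
√181.37 ≈ 13.4674, so m_a ≈ 6.73368

m_a = 6.734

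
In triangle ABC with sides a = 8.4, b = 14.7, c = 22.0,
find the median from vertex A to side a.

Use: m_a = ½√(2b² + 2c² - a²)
m_a = ½√(2·14.7² + 2·22.0² − 8.4²) = ½√(2·216.09 + 2·484 − 70.56) = ½√(432.18 + 968 − 70.56) = ½√1329.62
√1329.62 ≈ 36.464, so m_a ≈ 18.232

m_a = 18.23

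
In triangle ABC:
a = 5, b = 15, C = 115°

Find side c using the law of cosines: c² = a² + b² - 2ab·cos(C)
c² = 5² + 15² − 2·5·15·cos(115°)
cos(115°) ≈ -0.422618
c² ≈ 25 + 225 − 150·(-0.422618) ≈ 250 + 63.3927 ≈ 313.393
c ≈ √313.393 ≈ 17.7029

c = 17.7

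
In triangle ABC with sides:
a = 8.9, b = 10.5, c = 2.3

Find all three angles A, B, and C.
Law of cosines for each angle (a² = 79.21, b² = 110.25, c² = 5.29):
cos(A) = (b² + c² − a²)/(2bc) = (110.25 + 5.29 − 79.21)/(2·10.5·2.3) = 36.33/48.3 ≈ 0.752174  ⇒  A ≈ 41.221°
cos(B) = (a² + c² − b²)/(2ac) = (79.21 + 5.29 − 110.25)/(2·8.9·2.3) = -25.75/40.94 ≈ -0.628969  ⇒  B ≈ 128.974°
cos(C) = (a² + b² − c²)/(2ab) = (79.21 + 110.25 − 5.29)/(2·8.9·10.5) = 184.17/186.9 ≈ 0.985393  ⇒  C ≈ 9.80493°
Check: A + B + C ≈ 180°

A = 41.22°, B = 129°, C = 9.805°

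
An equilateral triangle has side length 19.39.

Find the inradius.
r = Area/s with s the semi-perimeter.
Area = (√3/4)·19.39² = (√3/4)·375.9721 ≈ 0.433013·375.9721 ≈ 162.801
s = 3·19.39/2 = 29.085
r ≈ 162.801/29.085 ≈ 5.59741
(Equivalently r = side/(2√3) = 19.39/3.4641 ≈ 5.59741.)

r = 5.597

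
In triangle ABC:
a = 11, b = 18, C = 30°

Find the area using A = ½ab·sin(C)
A = ½·a·b·sin(C) = ½·11·18·sin(30°)
sin(30°) ≈ 0.5
A ≈ ½·198·0.5 = 99·0.5 ≈ 49.5

Area = 49.5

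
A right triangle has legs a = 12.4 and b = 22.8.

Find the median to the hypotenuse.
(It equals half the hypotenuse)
Hypotenuse c = √(a² + b²) = √(153.76 + 519.84) = √673.6 ≈ 25.9538
Median to hypotenuse = c/2 ≈ 25.9538/2 ≈ 12.9769

Median = 12.98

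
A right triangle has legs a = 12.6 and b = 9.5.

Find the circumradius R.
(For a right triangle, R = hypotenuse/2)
Hypotenuse c = √(a² + b²) = √(158.76 + 90.25) = √249.01 ≈ 15.7801
R = c/2 ≈ 15.7801/2 ≈ 7.89003

R = 7.89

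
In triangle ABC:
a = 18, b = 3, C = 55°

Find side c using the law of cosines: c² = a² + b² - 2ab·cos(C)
c² = 18² + 3² − 2·18·3·cos(55°)
cos(55°) ≈ 0.573576
c² ≈ 324 + 9 − 108·(0.573576) ≈ 333 − 61.9463 ≈ 271.054
c ≈ √271.054 ≈ 16.4637

c = 16.46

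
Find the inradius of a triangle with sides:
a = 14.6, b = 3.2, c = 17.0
r = Area/s where s is the semi-perimeter.
s = (14.6 + 3.2 + 17.0)/2 = 34.8/2 = 17.4
Area = √(s(s−a)(s−b)(s−c)) = √(17.4·2.8·14.2·0.4) ≈ √276.73 ≈ 16.6352
r ≈ 16.6352/17.4 ≈ 0.956045

r = 0.956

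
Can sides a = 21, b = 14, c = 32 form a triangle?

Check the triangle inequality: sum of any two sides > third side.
a + b vs c: 21 + 14 = 35 > 32  ✓
a + c vs b: 21 + 32 = 53 > 14  ✓
b + c vs a: 14 + 32 = 46 > 21  ✓

Yes, triangle inequality satisfied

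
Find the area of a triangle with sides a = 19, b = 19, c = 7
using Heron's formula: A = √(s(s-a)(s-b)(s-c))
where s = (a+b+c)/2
s = (19 + 19 + 7)/2 = 45/2 = 22.5
s − a = 3.5, s − b = 3.5, s − c = 15.5
s(s−a)(s−b)(s−c) = 22.5·3.5·3.5·15.5 = 4272.1875
Area = √4272.1875 ≈ 65.362

s = 22.5, Area = 65.36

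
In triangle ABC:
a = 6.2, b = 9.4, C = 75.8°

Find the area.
Two sides and the included angle (SAS): A = ½·a·b·sin(C) = ½·6.2·9.4·sin(75.8°)
sin(75.8°) ≈ 0.969445
A ≈ ½·58.28·0.969445 = 29.14·0.969445 ≈ 28.2496

Area = 28.25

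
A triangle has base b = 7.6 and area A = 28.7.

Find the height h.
A = ½·b·h  ⇒  h = 2A/b = 2·28.7/7.6 = 57.4/7.6 ≈ 7.55263

h = 7.553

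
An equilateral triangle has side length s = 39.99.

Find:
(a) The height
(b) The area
(a) The height splits the triangle into two 30-60-90 halves: h = s·√3/2 = 39.99·1.73205/2 ≈ 69.2647/2 ≈ 34.6324
(b) Area = (√3/4)·s² = (√3/4)·39.99² = (√3/4)·1599.2001 ≈ 0.433013·1599.2001 ≈ 692.474

Height = 34.63, Area = 692.5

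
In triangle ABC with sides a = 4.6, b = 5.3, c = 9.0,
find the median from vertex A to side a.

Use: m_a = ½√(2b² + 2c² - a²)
m_a = ½√(2·5.3² + 2·9.0² − 4.6²) = ½√(2·28.09 + 2·81 − 21.16) = ½√(56.18 + 162 − 21.16) = ½√197.02
√197.02 ≈ 14.0364, so m_a ≈ 7.01819

m_a = 7.018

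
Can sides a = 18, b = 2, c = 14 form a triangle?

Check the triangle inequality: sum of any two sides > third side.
a + b vs c: 18 + 2 = 20 > 14  ✓
a + c vs b: 18 + 14 = 32 > 2  ✓
b + c vs a: 2 + 14 = 16 ≤ 18  ✗

No: 2 + 14 = 16 is not > 18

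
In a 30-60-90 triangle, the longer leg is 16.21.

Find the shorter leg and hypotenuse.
In a 30-60-90 triangle the sides are in ratio 1 : √3 : 2, so short leg = long leg/√3 and hypotenuse = 2·(short leg).
Short leg = 16.21/√3 ≈ 16.21/1.73205 ≈ 9.35885
Hypotenuse = 2·9.35885 ≈ 18.7177

Short leg = 9.359, Hypotenuse = 18.72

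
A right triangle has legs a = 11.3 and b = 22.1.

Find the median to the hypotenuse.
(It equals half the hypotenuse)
Hypotenuse c = √(a² + b²) = √(127.69 + 488.41) = √616.1 ≈ 24.8214
Median to hypotenuse = c/2 ≈ 24.8214/2 ≈ 12.4107

Median = 12.41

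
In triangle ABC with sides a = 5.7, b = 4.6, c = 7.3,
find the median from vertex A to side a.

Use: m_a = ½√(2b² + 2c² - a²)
m_a = ½√(2·4.6² + 2·7.3² − 5.7²) = ½√(2·21.16 + 2·53.29 − 32.49) = ½√(42.32 + 106.58 − 32.49) = ½√116.41
√116.41 ≈ 10.7893, so m_a ≈ 5.39467

m_a = 5.395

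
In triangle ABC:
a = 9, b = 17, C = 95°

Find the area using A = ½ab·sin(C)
A = ½·a·b·sin(C) = ½·9·17·sin(95°)
sin(95°) ≈ 0.996195
A ≈ ½·153·0.996195 = 76.5·0.996195 ≈ 76.2089

Area = 76.21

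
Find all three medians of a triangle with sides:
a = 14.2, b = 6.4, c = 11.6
Median formula: m_a = ½√(2b² + 2c² − a²) (and cyclically). a² = 201.64, b² = 40.96, c² = 134.56.
m_a = ½√(2·40.96 + 2·134.56 − 201.64) = ½√149.4 ≈ ½·12.2229 ≈ 6.11146
m_b = ½√(2·201.64 + 2·134.56 − 40.96) = ½√631.44 ≈ ½·25.1285 ≈ 12.5642
m_c = ½√(2·201.64 + 2·40.96 − 134.56) = ½√350.64 ≈ ½·18.7254 ≈ 9.36269

m_a = 6.111, m_b = 12.56, m_c = 9.363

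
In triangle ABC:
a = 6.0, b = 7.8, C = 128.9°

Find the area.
Two sides and the included angle (SAS): A = ½·a·b·sin(C) = ½·6.0·7.8·sin(128.9°)
sin(128.9°) ≈ 0.778243
A ≈ ½·46.8·0.778243 = 23.4·0.778243 ≈ 18.2109

Area = 18.21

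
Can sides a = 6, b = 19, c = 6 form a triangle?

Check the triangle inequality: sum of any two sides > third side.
a + b vs c: 6 + 19 = 25 > 6  ✓
a + c vs b: 6 + 6 = 12 ≤ 19  ✗
b + c vs a: 19 + 6 = 25 > 6  ✓

No: 6 + 6 = 12 is not > 19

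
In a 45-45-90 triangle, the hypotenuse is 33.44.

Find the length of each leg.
In a 45-45-90 triangle hypotenuse = leg·√2, so leg = hypotenuse/√2.
Leg = 33.44/√2 ≈ 33.44/1.41421 ≈ 23.6457

Each leg = 23.65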